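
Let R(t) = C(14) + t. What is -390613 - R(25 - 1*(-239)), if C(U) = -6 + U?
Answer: -390885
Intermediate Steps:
R(t) = 8 + t (R(t) = (-6 + 14) + t = 8 + t)
-390613 - R(25 - 1*(-239)) = -390613 - (8 + (25 - 1*(-239))) = -390613 - (8 + (25 + 239)) = -390613 - (8 + 264) = -390613 - 1*272 = -390613 - 272 = -390885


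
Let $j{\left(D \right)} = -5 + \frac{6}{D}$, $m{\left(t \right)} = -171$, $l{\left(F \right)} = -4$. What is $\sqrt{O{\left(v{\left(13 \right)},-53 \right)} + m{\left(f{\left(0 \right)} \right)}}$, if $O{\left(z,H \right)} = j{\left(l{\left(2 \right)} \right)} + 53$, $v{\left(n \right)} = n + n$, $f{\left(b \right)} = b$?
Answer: $\frac{i \sqrt{498}}{2} \approx 11.158 i$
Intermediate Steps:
$v{\left(n \right)} = 2 n$
$O{\left(z,H \right)} = \frac{93}{2}$ ($O{\left(z,H \right)} = \left(-5 + \frac{6}{-4}\right) + 53 = \left(-5 + 6 \left(- \frac{1}{4}\right)\right) + 53 = \left(-5 - \frac{3}{2}\right) + 53 = - \frac{13}{2} + 53 = \frac{93}{2}$)
$\sqrt{O{\left(v{\left(13 \right)},-53 \right)} + m{\left(f{\left(0 \right)} \right)}} = \sqrt{\frac{93}{2} - 171} = \sqrt{- \frac{249}{2}} = \frac{i \sqrt{498}}{2}$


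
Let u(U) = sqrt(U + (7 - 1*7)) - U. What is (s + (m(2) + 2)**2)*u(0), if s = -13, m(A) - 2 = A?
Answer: 0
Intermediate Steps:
m(A) = 2 + A
u(U) = sqrt(U) - U (u(U) = sqrt(U + (7 - 7)) - U = sqrt(U + 0) - U = sqrt(U) - U)
(s + (m(2) + 2)**2)*u(0) = (-13 + ((2 + 2) + 2)**2)*(sqrt(0) - 1*0) = (-13 + (4 + 2)**2)*(0 + 0) = (-13 + 6**2)*0 = (-13 + 36)*0 = 23*0 = 0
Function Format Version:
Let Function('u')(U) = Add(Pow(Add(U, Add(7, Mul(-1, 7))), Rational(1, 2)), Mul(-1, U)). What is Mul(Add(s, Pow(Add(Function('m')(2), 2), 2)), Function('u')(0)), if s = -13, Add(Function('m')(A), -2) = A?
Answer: 0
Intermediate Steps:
Function('m')(A) = Add(2, A)
Function('u')(U) = Add(Pow(U, Rational(1, 2)), Mul(-1, U)) (Function('u')(U) = Add(Pow(Add(U, Add(7, -7)), Rational(1, 2)), Mul(-1, U)) = Add(Pow(Add(U, 0), Rational(1, 2)), Mul(-1, U)) = Add(Pow(U, Rational(1, 2)), Mul(-1, U)))
Mul(Add(s, Pow(Add(Function('m')(2), 2), 2)), Function('u')(0)) = Mul(Add(-13, Pow(Add(Add(2, 2), 2), 2)), Add(Pow(0, Rational(1, 2)), Mul(-1, 0))) = Mul(Add(-13, Pow(Add(4, 2), 2)), Add(0, 0)) = Mul(Add(-13, Pow(6, 2)), 0) = Mul(Add(-13, 36), 0) = Mul(23, 0) = 0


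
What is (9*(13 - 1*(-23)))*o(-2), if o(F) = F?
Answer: -648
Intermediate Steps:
(9*(13 - 1*(-23)))*o(-2) = (9*(13 - 1*(-23)))*(-2) = (9*(13 + 23))*(-2) = (9*36)*(-2) = 324*(-2) = -648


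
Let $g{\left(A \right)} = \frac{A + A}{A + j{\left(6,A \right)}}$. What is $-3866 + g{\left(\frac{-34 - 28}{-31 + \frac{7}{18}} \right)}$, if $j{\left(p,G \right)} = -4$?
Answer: $- \frac{526055}{136} \approx -3868.1$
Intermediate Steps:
$g{\left(A \right)} = \frac{2 A}{-4 + A}$ ($g{\left(A \right)} = \frac{A + A}{A - 4} = \frac{2 A}{-4 + A}$)
$-3866 + g{\left(\frac{-34 - 28}{-31 + \frac{7}{18}} \right)} = -3866 + \frac{2 \frac{-34 - 28}{-31 + \frac{7}{18}}}{-4 + \frac{-34 - 28}{-31 + \frac{7}{18}}} = -3866 + \frac{2 \left(- \frac{62}{-31 + 7 \cdot \frac{1}{18}}\right)}{-4 - \frac{62}{-31 + 7 \cdot \frac{1}{18}}} = -3866 + \frac{2 \left(- \frac{62}{-31 + \frac{7}{18}}\right)}{-4 - \frac{62}{-31 + \frac{7}{18}}} = -3866 + \frac{2 \left(- \frac{62}{- \frac{551}{18}}\right)}{-4 - \frac{62}{- \frac{551}{18}}} = -3866 + \frac{2 \left(\left(-62\right) \left(- \frac{18}{551}\right)\right)}{-4 - - \frac{1116}{551}} = -3866 + 2 \cdot \frac{1116}{551} \frac{1}{-4 + \frac{1116}{551}} = -3866 + 2 \cdot \frac{1116}{551} \frac{1}{- \frac{1088}{551}} = -3866 + 2 \cdot \frac{1116}{551} \left(- \frac{551}{1088}\right) = -3866 - \frac{279}{136} = - \frac{526055}{136}$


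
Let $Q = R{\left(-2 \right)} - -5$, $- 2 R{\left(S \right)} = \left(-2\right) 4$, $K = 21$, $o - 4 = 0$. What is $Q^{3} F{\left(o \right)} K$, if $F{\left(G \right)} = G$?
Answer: $61236$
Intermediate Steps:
$o = 4$ ($o = 4 + 0 = 4$)
$R{\left(S \right)} = 4$ ($R{\left(S \right)} = - \frac{\left(-2\right) 4}{2} = \left(- \frac{1}{2}\right) \left(-8\right) = 4$)
$Q = 9$ ($Q = 4 - -5 = 4 + 5 = 9$)
$Q^{3} F{\left(o \right)} K = 9^{3} \cdot 4 \cdot 21 = 729 \cdot 4 \cdot 21 = 2916 \cdot 21 = 61236$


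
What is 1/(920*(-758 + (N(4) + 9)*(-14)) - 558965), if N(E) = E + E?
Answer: -1/1475285 ≈ -6.7784e-7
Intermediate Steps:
N(E) = 2*E
1/(920*(-758 + (N(4) + 9)*(-14)) - 558965) = 1/(920*(-758 + (2*4 + 9)*(-14)) - 558965) = 1/(920*(-758 + (8 + 9)*(-14)) - 558965) = 1/(920*(-758 + 17*(-14)) - 558965) = 1/(920*(-758 - 238) - 558965) = 1/(920*(-996) - 558965) = 1/(-916320 - 558965) = 1/(-1475285) = -1/1475285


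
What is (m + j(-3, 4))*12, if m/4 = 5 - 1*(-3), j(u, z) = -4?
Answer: 336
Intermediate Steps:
m = 32 (m = 4*(5 - 1*(-3)) = 4*(5 + 3) = 4*8 = 32)
(m + j(-3, 4))*12 = (32 - 4)*12 = 28*12 = 336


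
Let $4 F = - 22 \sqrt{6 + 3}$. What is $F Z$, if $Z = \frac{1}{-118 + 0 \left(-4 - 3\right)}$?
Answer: $\frac{33}{236} \approx 0.13983$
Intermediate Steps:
$F = - \frac{33}{2}$ ($F = \frac{\left(-22\right) \sqrt{6 + 3}}{4} = \frac{\left(-22\right) \sqrt{9}}{4} = \frac{\left(-22\right) 3}{4} = \frac{1}{4} \left(-66\right) = - \frac{33}{2} \approx -16.5$)
$Z = - \frac{1}{118}$ ($Z = \frac{1}{-118 + 0 \left(-7\right)} = \frac{1}{-118 + 0} = \frac{1}{-118} = - \frac{1}{118} \approx -0.0084746$)
$F Z = \left(- \frac{33}{2}\right) \left(- \frac{1}{118}\right) = \frac{33}{236}$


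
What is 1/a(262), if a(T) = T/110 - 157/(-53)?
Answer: 2915/15578 ≈ 0.18712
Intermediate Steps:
a(T) = 157/53 + T/110 (a(T) = T*(1/110) - 157*(-1/53) = T/110 + 157/53 = 157/53 + T/110)
1/a(262) = 1/(157/53 + (1/110)*262) = 1/(157/53 + 131/55) = 1/(15578/2915) = 2915/15578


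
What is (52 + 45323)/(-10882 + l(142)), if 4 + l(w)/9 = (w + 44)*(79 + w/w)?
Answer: 4125/11182 ≈ 0.36890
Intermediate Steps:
l(w) = 31644 + 720*w (l(w) = -36 + 9*((w + 44)*(79 + w/w)) = -36 + 9*((44 + w)*(79 + 1)) = -36 + 9*((44 + w)*80) = -36 + 9*(3520 + 80*w) = -36 + (31680 + 720*w) = 31644 + 720*w)
(52 + 45323)/(-10882 + l(142)) = (52 + 45323)/(-10882 + (31644 + 720*142)) = 45375/(-10882 + (31644 + 102240)) = 45375/(-10882 + 133884) = 45375/123002 = 45375*(1/123002) = 4125/11182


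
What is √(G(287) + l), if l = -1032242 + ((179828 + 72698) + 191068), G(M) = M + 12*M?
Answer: I*√584917 ≈ 764.8*I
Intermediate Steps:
G(M) = 13*M
l = -588648 (l = -1032242 + (252526 + 191068) = -1032242 + 443594 = -588648)
√(G(287) + l) = √(13*287 - 588648) = √(3731 - 588648) = √(-584917) = I*√584917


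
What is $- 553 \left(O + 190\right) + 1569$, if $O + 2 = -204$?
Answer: $10417$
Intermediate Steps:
$O = -206$ ($O = -2 - 204 = -206$)
$- 553 \left(O + 190\right) + 1569 = - 553 \left(-206 + 190\right) + 1569 = \left(-553\right) \left(-16\right) + 1569 = 8848 + 1569 = 10417$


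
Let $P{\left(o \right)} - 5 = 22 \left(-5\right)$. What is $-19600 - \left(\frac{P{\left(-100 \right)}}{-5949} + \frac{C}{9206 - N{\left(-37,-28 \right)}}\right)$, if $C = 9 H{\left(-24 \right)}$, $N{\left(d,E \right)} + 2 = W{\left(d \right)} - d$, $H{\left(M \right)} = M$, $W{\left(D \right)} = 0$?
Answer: $- \frac{39605257273}{2020677} \approx -19600.0$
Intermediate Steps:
$N{\left(d,E \right)} = -2 - d$ ($N{\left(d,E \right)} = -2 + \left(0 - d\right) = -2 - d$)
$P{\left(o \right)} = -105$ ($P{\left(o \right)} = 5 + 22 \left(-5\right) = 5 - 110 = -105$)
$C = -216$ ($C = 9 \left(-24\right) = -216$)
$-19600 - \left(\frac{P{\left(-100 \right)}}{-5949} + \frac{C}{9206 - N{\left(-37,-28 \right)}}\right) = -19600 - \left(- \frac{105}{-5949} - \frac{216}{9206 - \left(-2 - -37\right)}\right) = -19600 - \left(\left(-105\right) \left(- \frac{1}{5949}\right) - \frac{216}{9206 - \left(-2 + 37\right)}\right) = -19600 - \left(\frac{35}{1983} - \frac{216}{9206 - 35}\right) = -19600 - \left(\frac{35}{1983} - \frac{216}{9171}\right) = -19600 - \left(\frac{35}{1983} - \frac{24}{1019}\right) = -19600 - - \frac{11927}{2020677} = -19600 + \frac{11927}{2020677} = - \frac{39605257273}{2020677}$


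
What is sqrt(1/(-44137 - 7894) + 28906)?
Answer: sqrt(78255044670635)/52031 ≈ 170.02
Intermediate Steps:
sqrt(1/(-44137 - 7894) + 28906) = sqrt(1/(-52031) + 28906) = sqrt(-1/52031 + 28906) = sqrt(1504008085/52031) = sqrt(78255044670635)/52031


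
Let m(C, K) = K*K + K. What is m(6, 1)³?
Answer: 8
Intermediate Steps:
m(C, K) = K + K² (m(C, K) = K² + K = K + K²)
m(6, 1)³ = (1*(1 + 1))³ = (1*2)³ = 2³ = 8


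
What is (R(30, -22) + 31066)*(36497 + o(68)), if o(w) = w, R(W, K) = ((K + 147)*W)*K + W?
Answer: -1879587260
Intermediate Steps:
R(W, K) = W + K*W*(147 + K) (R(W, K) = ((147 + K)*W)*K + W = (W*(147 + K))*K + W = K*W*(147 + K) + W = W + K*W*(147 + K))
(R(30, -22) + 31066)*(36497 + o(68)) = (30*(1 + (-22)² + 147*(-22)) + 31066)*(36497 + 68) = (30*(1 + 484 - 3234) + 31066)*36565 = (30*(-2749) + 31066)*36565 = (-82470 + 31066)*36565 = -51404*36565 = -1879587260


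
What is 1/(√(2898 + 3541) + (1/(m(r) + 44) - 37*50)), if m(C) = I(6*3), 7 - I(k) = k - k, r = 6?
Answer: -4811799/8884985962 - 2601*√6439/8884985962 ≈ -0.00056506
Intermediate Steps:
I(k) = 7 (I(k) = 7 - (k - k) = 7 - 1*0 = 7 + 0 = 7)
m(C) = 7
1/(√(2898 + 3541) + (1/(m(r) + 44) - 37*50)) = 1/(√(2898 + 3541) + (1/(7 + 44) - 37*50)) = 1/(√6439 + (1/51 - 1850)) = 1/(√6439 - 94349/51) = 1/(-94349/51 + √6439)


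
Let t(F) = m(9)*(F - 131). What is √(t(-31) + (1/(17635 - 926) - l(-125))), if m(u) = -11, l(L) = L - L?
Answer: √10153424699/2387 ≈ 42.214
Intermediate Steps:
l(L) = 0
t(F) = 1441 - 11*F (t(F) = -11*(F - 131) = -11*(-131 + F) = 1441 - 11*F)
√(t(-31) + (1/(17635 - 926) - l(-125))) = √((1441 - 11*(-31)) + (1/(17635 - 926) - 1*0)) = √((1441 + 341) + (1/16709 + 0)) = √(1782 + (1/16709 + 0)) = √(1782 + 1/16709) = √(29775439/16709) = √10153424699/2387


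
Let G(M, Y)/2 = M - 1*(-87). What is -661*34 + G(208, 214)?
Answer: -21884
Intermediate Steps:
G(M, Y) = 174 + 2*M (G(M, Y) = 2*(M - 1*(-87)) = 2*(M + 87) = 2*(87 + M) = 174 + 2*M)
-661*34 + G(208, 214) = -661*34 + (174 + 2*208) = -22474 + (174 + 416) = -22474 + 590 = -21884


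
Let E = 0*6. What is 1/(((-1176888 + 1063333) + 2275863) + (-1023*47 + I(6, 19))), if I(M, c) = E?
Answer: 1/2114227 ≈ 4.7299e-7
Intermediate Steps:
E = 0
I(M, c) = 0
1/(((-1176888 + 1063333) + 2275863) + (-1023*47 + I(6, 19))) = 1/(((-1176888 + 1063333) + 2275863) + (-1023*47 + 0)) = 1/((-113555 + 2275863) + (-48081 + 0)) = 1/(2162308 - 48081) = 1/2114227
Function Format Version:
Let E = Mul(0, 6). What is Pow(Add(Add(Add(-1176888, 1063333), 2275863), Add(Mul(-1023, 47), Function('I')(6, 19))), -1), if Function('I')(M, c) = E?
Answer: Rational(1, 2114227) ≈ 4.7299e-7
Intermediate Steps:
E = 0
Function('I')(M, c) = 0
Pow(Add(Add(Add(-1176888, 1063333), 2275863), Add(Mul(-1023, 47), Function('I')(6, 19))), -1) = Pow(Add(Add(Add(-1176888, 1063333), 2275863), Add(Mul(-1023, 47), 0)), -1) = Pow(Add(Add(-113555, 2275863), Add(-48081, 0)), -1) = Pow(Add(2162308, -48081), -1) = Pow(2114227, -1) = Rational(1, 2114227)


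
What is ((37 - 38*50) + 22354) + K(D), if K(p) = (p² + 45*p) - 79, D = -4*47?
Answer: 47296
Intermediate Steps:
D = -188
K(p) = -79 + p² + 45*p
((37 - 38*50) + 22354) + K(D) = ((37 - 38*50) + 22354) + (-79 + (-188)² + 45*(-188)) = ((37 - 1900) + 22354) + (-79 + 35344 - 8460) = (-1863 + 22354) + 26805 = 20491 + 26805 = 47296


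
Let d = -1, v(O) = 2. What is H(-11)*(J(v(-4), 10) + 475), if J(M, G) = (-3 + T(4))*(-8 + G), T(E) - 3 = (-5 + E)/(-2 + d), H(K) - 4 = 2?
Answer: 2854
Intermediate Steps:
H(K) = 6 (H(K) = 4 + 2 = 6)
T(E) = 14/3 - E/3 (T(E) = 3 + (-5 + E)/(-2 - 1) = 3 + (-5 + E)/(-3) = 3 + (-5 + E)*(-⅓) = 3 + (5/3 - E/3) = 14/3 - E/3)
J(M, G) = -8/3 + G/3 (J(M, G) = (-3 + (14/3 - ⅓*4))*(-8 + G) = (-3 + (14/3 - 4/3))*(-8 + G) = (-3 + 10/3)*(-8 + G) = (-8 + G)/3 = -8/3 + G/3)
H(-11)*(J(v(-4), 10) + 475) = 6*((-8/3 + (⅓)*10) + 475) = 6*((-8/3 + 10/3) + 475) = 6*(⅔ + 475) = 6*(1427/3) = 2854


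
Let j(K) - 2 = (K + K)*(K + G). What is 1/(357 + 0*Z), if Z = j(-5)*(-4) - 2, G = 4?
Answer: 1/357 ≈ 0.0028011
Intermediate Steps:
j(K) = 2 + 2*K*(4 + K) (j(K) = 2 + (K + K)*(K + 4) = 2 + (2*K)*(4 + K) = 2 + 2*K*(4 + K))
Z = -50 (Z = (2 + 2*(-5)² + 8*(-5))*(-4) - 2 = (2 + 2*25 - 40)*(-4) - 2 = (2 + 50 - 40)*(-4) - 2 = 12*(-4) - 2 = -48 - 2 = -50)
1/(357 + 0*Z) = 1/(357 + 0*(-50)) = 1/(357 + 0) = 1/357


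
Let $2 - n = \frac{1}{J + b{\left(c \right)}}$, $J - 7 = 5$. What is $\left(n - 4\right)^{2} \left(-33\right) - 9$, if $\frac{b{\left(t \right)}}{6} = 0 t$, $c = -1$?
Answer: $- \frac{7307}{48} \approx -152.23$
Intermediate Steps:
$J = 12$ ($J = 7 + 5 = 12$)
$b{\left(t \right)} = 0$ ($b{\left(t \right)} = 6 \cdot 0 t = 6 \cdot 0 = 0$)
$n = \frac{23}{12}$ ($n = 2 - \frac{1}{12 + 0} = 2 - \frac{1}{12} = \frac{23}{12} \approx 1.9167$)
$\left(n - 4\right)^{2} \left(-33\right) - 9 = \left(\frac{23}{12} - 4\right)^{2} \left(-33\right) - 9 = \left(- \frac{25}{12}\right)^{2} \left(-33\right) - 9 = \frac{625}{144} \left(-33\right) - 9 = - \frac{6875}{48} - 9 = - \frac{7307}{48}$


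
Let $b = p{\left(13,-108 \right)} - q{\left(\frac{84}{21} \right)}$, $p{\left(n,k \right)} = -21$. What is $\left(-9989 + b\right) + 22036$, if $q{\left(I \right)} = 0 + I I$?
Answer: $12010$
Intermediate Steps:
$q{\left(I \right)} = I^{2}$ ($q{\left(I \right)} = 0 + I^{2} = I^{2}$)
$b = -37$ ($b = -21 - \left(\frac{84}{21}\right)^{2} = -21 - \left(84 \cdot \frac{1}{21}\right)^{2} = -21 - 4^{2} = -21 - 16 = -37$)
$\left(-9989 + b\right) + 22036 = \left(-9989 - 37\right) + 22036 = -10026 + 22036 = 12010$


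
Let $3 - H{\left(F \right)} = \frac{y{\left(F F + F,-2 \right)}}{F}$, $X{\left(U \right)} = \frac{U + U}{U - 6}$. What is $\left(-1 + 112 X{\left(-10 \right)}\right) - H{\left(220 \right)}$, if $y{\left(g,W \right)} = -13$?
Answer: $\frac{29907}{220} \approx 135.94$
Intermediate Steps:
$X{\left(U \right)} = \frac{2 U}{-6 + U}$
$H{\left(F \right)} = 3 + \frac{13}{F}$ ($H{\left(F \right)} = 3 - - \frac{13}{F} = 3 + \frac{13}{F}$)
$\left(-1 + 112 X{\left(-10 \right)}\right) - H{\left(220 \right)} = \left(-1 + 112 \cdot 2 \left(-10\right) \frac{1}{-6 - 10}\right) - \left(3 + \frac{13}{220}\right) = \left(-1 + 112 \cdot 2 \left(-10\right) \frac{1}{-16}\right) - \left(3 + 13 \cdot \frac{1}{220}\right) = \left(-1 + 112 \cdot 2 \left(-10\right) \left(- \frac{1}{16}\right)\right) - \left(3 + \frac{13}{220}\right) = \left(-1 + 112 \cdot \frac{5}{4}\right) - \frac{673}{220} = \left(-1 + 140\right) - \frac{673}{220} = 139 - \frac{673}{220} = \frac{29907}{220}$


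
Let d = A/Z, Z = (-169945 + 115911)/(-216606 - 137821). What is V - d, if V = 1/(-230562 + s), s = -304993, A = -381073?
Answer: 72333429412325871/28938178870 ≈ 2.4996e+6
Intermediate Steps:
Z = 54034/354427 (Z = -54034/(-354427) = -54034*(-1/354427) = 54034/354427 ≈ 0.15245)
d = -135062560171/54034 (d = -381073/54034/354427 = -381073*354427/54034 = -135062560171/54034 ≈ -2.4996e+6)
V = -1/535555 (V = 1/(-230562 - 304993) = 1/(-535555) = -1/535555 ≈ -1.8672e-6)
V - d = -1/535555 - 1*(-135062560171/54034) = -1/535555 + 135062560171/54034 = 72333429412325871/28938178870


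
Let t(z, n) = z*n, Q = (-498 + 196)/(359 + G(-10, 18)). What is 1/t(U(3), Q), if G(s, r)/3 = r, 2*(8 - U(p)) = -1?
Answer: -413/2567 ≈ -0.16089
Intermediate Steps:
U(p) = 17/2 (U(p) = 8 - ½*(-1) = 8 + ½ = 17/2)
G(s, r) = 3*r
Q = -302/413 (Q = (-498 + 196)/(359 + 3*18) = -302/(359 + 54) = -302/413 ≈ -0.73123)
t(z, n) = n*z
1/t(U(3), Q) = 1/(-302/413*17/2) = 1/(-2567/413) = -413/2567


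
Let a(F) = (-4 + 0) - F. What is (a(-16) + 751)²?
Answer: 582169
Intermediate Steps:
a(F) = -4 - F
(a(-16) + 751)² = ((-4 - 1*(-16)) + 751)² = ((-4 + 16) + 751)² = (12 + 751)² = 763² = 582169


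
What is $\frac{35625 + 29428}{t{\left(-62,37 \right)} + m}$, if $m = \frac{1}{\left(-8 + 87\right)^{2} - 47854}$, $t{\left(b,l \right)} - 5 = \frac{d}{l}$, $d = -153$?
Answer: $\frac{100160868093}{1331579} \approx 75220.0$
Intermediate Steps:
$t{\left(b,l \right)} = 5 - \frac{153}{l}$
$m = - \frac{1}{41613}$ ($m = \frac{1}{79^{2} - 47854} = \frac{1}{6241 - 47854} = \frac{1}{-41613} = - \frac{1}{41613} \approx -2.4031 \cdot 10^{-5}$)
$\frac{35625 + 29428}{t{\left(-62,37 \right)} + m} = \frac{35625 + 29428}{\left(5 - \frac{153}{37}\right) - \frac{1}{41613}} = \frac{65053}{\left(5 - \frac{153}{37}\right) - \frac{1}{41613}} = \frac{65053}{\frac{32}{37} - \frac{1}{41613}} = \frac{65053}{\frac{1331579}{1539681}} = 65053 \cdot \frac{1539681}{1331579} = \frac{100160868093}{1331579}$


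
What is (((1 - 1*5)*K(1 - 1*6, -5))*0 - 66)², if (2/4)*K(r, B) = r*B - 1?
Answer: 4356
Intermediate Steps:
K(r, B) = -2 + 2*B*r (K(r, B) = 2*(r*B - 1) = 2*(B*r - 1) = 2*(-1 + B*r) = -2 + 2*B*r)
(((1 - 1*5)*K(1 - 1*6, -5))*0 - 66)² = (((1 - 1*5)*(-2 + 2*(-5)*(1 - 1*6)))*0 - 66)² = (((1 - 5)*(-2 + 2*(-5)*(1 - 6)))*0 - 66)² = (-4*(-2 + 2*(-5)*(-5))*0 - 66)² = (-4*(-2 + 50)*0 - 66)² = (-4*48*0 - 66)² = (-192*0 - 66)² = (0 - 66)² = (-66)² = 4356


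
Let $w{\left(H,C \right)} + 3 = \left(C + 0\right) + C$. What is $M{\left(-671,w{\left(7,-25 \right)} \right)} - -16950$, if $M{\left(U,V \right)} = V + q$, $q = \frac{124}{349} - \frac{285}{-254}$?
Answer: $\frac{1497982423}{88646} \approx 16898.0$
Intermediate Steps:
$w{\left(H,C \right)} = -3 + 2 C$ ($w{\left(H,C \right)} = -3 + \left(\left(C + 0\right) + C\right) = -3 + \left(C + C\right) = -3 + 2 C$)
$q = \frac{130961}{88646}$ ($q = 124 \cdot \frac{1}{349} - - \frac{285}{254} = \frac{124}{349} + \frac{285}{254} = \frac{130961}{88646} \approx 1.4773$)
$M{\left(U,V \right)} = \frac{130961}{88646} + V$ ($M{\left(U,V \right)} = V + \frac{130961}{88646} = \frac{130961}{88646} + V$)
$M{\left(-671,w{\left(7,-25 \right)} \right)} - -16950 = \left(\frac{130961}{88646} + \left(-3 + 2 \left(-25\right)\right)\right) - -16950 = \left(\frac{130961}{88646} - 53\right) + 16950 = - \frac{4567277}{88646} + 16950 = \frac{1497982423}{88646}$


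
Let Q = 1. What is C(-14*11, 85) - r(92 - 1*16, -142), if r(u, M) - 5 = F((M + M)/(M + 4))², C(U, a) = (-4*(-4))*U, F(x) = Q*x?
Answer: -11775073/4761 ≈ -2473.2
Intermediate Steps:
F(x) = x (F(x) = 1*x = x)
C(U, a) = 16*U
r(u, M) = 5 + 4*M²/(4 + M)² (r(u, M) = 5 + ((M + M)/(M + 4))² = 5 + ((2*M)/(4 + M))² = 5 + (2*M/(4 + M))² = 5 + 4*M²/(4 + M)²)
C(-14*11, 85) - r(92 - 1*16, -142) = 16*(-14*11) - (5 + 4*(-142)²/(4 - 142)²) = 16*(-154) - (5 + 4*20164/(-138)²) = -2464 - (5 + 4*20164*(1/19044)) = -2464 - (5 + 20164/4761) = -2464 - 1*43969/4761 = -2464 - 43969/4761 = -11775073/4761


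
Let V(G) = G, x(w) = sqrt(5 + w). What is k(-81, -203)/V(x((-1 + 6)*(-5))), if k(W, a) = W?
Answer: 81*I*sqrt(5)/10 ≈ 18.112*I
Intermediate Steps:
k(-81, -203)/V(x((-1 + 6)*(-5))) = -81/sqrt(5 + (-1 + 6)*(-5)) = -81/sqrt(5 + 5*(-5)) = -81/sqrt(5 - 25) = -81*(-I*sqrt(5)/10) = -(-81)*I*sqrt(5)/10 = 81*I*sqrt(5)/10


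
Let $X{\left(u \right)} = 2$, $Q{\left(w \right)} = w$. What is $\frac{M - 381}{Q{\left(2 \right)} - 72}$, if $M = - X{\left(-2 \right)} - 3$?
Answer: $\frac{193}{35} \approx 5.5143$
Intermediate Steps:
$M = -5$ ($M = \left(-1\right) 2 - 3 = -2 - 3 = -5$)
$\frac{M - 381}{Q{\left(2 \right)} - 72} = \frac{-5 - 381}{2 - 72} = \frac{-5 - 381}{-70} = \left(-5 - 381\right) \left(- \frac{1}{70}\right) = \left(-386\right) \left(- \frac{1}{70}\right) = \frac{193}{35}$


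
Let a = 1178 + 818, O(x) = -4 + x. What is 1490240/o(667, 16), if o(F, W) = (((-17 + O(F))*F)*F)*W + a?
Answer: 74512/229918735 ≈ 0.00032408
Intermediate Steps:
a = 1996
o(F, W) = 1996 + W*F²*(-21 + F) (o(F, W) = (((-17 + (-4 + F))*F)*F)*W + 1996 = (((-21 + F)*F)*F)*W + 1996 = ((F*(-21 + F))*F)*W + 1996 = (F²*(-21 + F))*W + 1996 = W*F²*(-21 + F) + 1996 = 1996 + W*F²*(-21 + F))
1490240/o(667, 16) = 1490240/(1996 + 16*667³ - 21*16*667²) = 1490240/(1996 + 16*296740963 - 21*16*444889) = 1490240/(1996 + 4747855408 - 149482704) = 1490240/4598374700 = 1490240*(1/4598374700) = 74512/229918735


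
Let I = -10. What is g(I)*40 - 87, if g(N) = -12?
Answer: -567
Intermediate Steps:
g(I)*40 - 87 = -12*40 - 87 = -480 - 87 = -567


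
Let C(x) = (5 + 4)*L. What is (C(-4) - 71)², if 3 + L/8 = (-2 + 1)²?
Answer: 46225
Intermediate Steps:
L = -16 (L = -24 + 8*(-2 + 1)² = -24 + 8*(-1)² = -24 + 8*1 = -24 + 8 = -16)
C(x) = -144 (C(x) = (5 + 4)*(-16) = 9*(-16) = -144)
(C(-4) - 71)² = (-144 - 71)² = (-215)² = 46225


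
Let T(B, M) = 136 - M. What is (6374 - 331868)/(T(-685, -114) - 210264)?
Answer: 162747/105007 ≈ 1.5499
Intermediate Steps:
(6374 - 331868)/(T(-685, -114) - 210264) = (6374 - 331868)/((136 - 1*(-114)) - 210264) = -325494/((136 + 114) - 210264) = -325494/(250 - 210264) = -325494/(-210014) = -325494*(-1/210014) = 162747/105007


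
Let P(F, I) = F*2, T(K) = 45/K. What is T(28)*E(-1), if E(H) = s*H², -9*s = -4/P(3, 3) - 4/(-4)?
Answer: -5/84 ≈ -0.059524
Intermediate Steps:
P(F, I) = 2*F
s = -1/27 (s = -(-4/(2*3) - 4/(-4))/9 = -(-4/6 - 4*(-¼))/9 = -(-4*⅙ + 1)/9 = -(-⅔ + 1)/9 = -⅑*⅓ = -1/27 ≈ -0.037037)
E(H) = -H²/27
T(28)*E(-1) = (45/28)*(-1/27*(-1)²) = (45*(1/28))*(-1/27*1) = (45/28)*(-1/27) = -5/84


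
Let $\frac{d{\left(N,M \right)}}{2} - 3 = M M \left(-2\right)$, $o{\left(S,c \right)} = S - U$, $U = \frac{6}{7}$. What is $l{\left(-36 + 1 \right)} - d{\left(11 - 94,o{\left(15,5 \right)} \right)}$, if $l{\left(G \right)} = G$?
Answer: $\frac{37195}{49} \approx 759.08$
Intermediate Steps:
$U = \frac{6}{7}$ ($U = 6 \cdot \frac{1}{7} = \frac{6}{7} \approx 0.85714$)
$o{\left(S,c \right)} = - \frac{6}{7} + S$ ($o{\left(S,c \right)} = S - \frac{6}{7} = - \frac{6}{7} + S$)
$d{\left(N,M \right)} = 6 - 4 M^{2}$ ($d{\left(N,M \right)} = 6 + 2 M M \left(-2\right) = 6 + 2 M^{2} \left(-2\right) = 6 + 2 \left(- 2 M^{2}\right) = 6 - 4 M^{2}$)
$l{\left(-36 + 1 \right)} - d{\left(11 - 94,o{\left(15,5 \right)} \right)} = \left(-36 + 1\right) - \left(6 - 4 \left(- \frac{6}{7} + 15\right)^{2}\right) = -35 - \left(6 - 4 \left(\frac{99}{7}\right)^{2}\right) = -35 - \left(6 - \frac{39204}{49}\right) = -35 - - \frac{38910}{49} = -35 + \frac{38910}{49} = \frac{37195}{49}$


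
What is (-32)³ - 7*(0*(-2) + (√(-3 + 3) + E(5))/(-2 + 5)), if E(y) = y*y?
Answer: -98479/3 ≈ -32826.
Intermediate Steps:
E(y) = y²
(-32)³ - 7*(0*(-2) + (√(-3 + 3) + E(5))/(-2 + 5)) = (-32)³ - 7*(0*(-2) + (√(-3 + 3) + 5²)/(-2 + 5)) = -32768 - 7*(0 + (√0 + 25)/3) = -32768 - 7*(0 + (0 + 25)*(⅓)) = -32768 - 7*(0 + 25*(⅓)) = -32768 - 7*(0 + 25/3) = -32768 - 7*25/3 = -32768 - 175/3 = -98479/3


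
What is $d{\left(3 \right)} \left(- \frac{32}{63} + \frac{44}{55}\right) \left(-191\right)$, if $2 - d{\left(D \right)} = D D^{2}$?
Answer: $\frac{87860}{63} \approx 1394.6$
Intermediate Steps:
$d{\left(D \right)} = 2 - D^{3}$ ($d{\left(D \right)} = 2 - D D^{2} = 2 - D^{3}$)
$d{\left(3 \right)} \left(- \frac{32}{63} + \frac{44}{55}\right) \left(-191\right) = \left(2 - 3^{3}\right) \left(- \frac{32}{63} + \frac{44}{55}\right) \left(-191\right) = \left(2 - 27\right) \left(\left(-32\right) \frac{1}{63} + 44 \cdot \frac{1}{55}\right) \left(-191\right) = \left(2 - 27\right) \left(- \frac{32}{63} + \frac{4}{5}\right) \left(-191\right) = \left(-25\right) \frac{92}{315} \left(-191\right) = \left(- \frac{460}{63}\right) \left(-191\right) = \frac{87860}{63}$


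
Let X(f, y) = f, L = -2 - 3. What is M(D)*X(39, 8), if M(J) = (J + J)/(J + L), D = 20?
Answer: 104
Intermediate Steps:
L = -5
M(J) = 2*J/(-5 + J) (M(J) = (J + J)/(J - 5) = (2*J)/(-5 + J) = 2*J/(-5 + J))
M(D)*X(39, 8) = (2*20/(-5 + 20))*39 = (2*20/15)*39 = (2*20*(1/15))*39 = (8/3)*39 = 104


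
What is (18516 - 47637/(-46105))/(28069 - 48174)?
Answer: -853727817/926941025 ≈ -0.92102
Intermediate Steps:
(18516 - 47637/(-46105))/(28069 - 48174) = (18516 - 47637*(-1/46105))/(-20105) = (18516 + 47637/46105)*(-1/20105) = (853727817/46105)*(-1/20105) = -853727817/926941025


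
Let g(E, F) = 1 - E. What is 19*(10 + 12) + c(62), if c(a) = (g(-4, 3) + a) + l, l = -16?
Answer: 469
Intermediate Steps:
c(a) = -11 + a (c(a) = ((1 - 1*(-4)) + a) - 16 = ((1 + 4) + a) - 16 = (5 + a) - 16 = -11 + a)
19*(10 + 12) + c(62) = 19*(10 + 12) + (-11 + 62) = 19*22 + 51 = 418 + 51 = 469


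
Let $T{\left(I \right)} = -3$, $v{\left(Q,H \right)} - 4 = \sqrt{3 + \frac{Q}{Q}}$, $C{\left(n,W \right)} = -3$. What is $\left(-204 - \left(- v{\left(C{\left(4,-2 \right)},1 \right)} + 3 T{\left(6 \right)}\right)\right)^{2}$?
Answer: $35721$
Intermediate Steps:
$v{\left(Q,H \right)} = 6$ ($v{\left(Q,H \right)} = 4 + \sqrt{3 + \frac{Q}{Q}} = 4 + \sqrt{3 + 1} = 4 + \sqrt{4} = 4 + 2 = 6$)
$\left(-204 - \left(- v{\left(C{\left(4,-2 \right)},1 \right)} + 3 T{\left(6 \right)}\right)\right)^{2} = \left(-204 + \left(\left(-3\right) \left(-3\right) + 6\right)\right)^{2} = \left(-204 + \left(9 + 6\right)\right)^{2} = \left(-204 + 15\right)^{2} = \left(-189\right)^{2} = 35721$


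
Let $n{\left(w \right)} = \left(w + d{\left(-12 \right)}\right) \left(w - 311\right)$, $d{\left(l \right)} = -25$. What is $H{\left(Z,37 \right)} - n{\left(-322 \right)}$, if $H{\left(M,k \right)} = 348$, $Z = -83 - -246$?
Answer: $-219303$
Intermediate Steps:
$Z = 163$ ($Z = -83 + 246 = 163$)
$n{\left(w \right)} = \left(-311 + w\right) \left(-25 + w\right)$ ($n{\left(w \right)} = \left(w - 25\right) \left(w - 311\right) = \left(-25 + w\right) \left(-311 + w\right) = \left(-311 + w\right) \left(-25 + w\right)$)
$H{\left(Z,37 \right)} - n{\left(-322 \right)} = 348 - \left(7775 + \left(-322\right)^{2} - -108192\right) = 348 - \left(7775 + 103684 + 108192\right) = 348 - 219651 = -219303$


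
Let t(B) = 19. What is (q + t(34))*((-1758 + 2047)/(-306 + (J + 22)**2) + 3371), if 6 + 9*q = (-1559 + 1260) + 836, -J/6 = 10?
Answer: 149622993/569 ≈ 2.6296e+5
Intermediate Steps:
J = -60 (J = -6*10 = -60)
q = 59 (q = -2/3 + ((-1559 + 1260) + 836)/9 = -2/3 + (-299 + 836)/9 = -2/3 + (1/9)*537 = -2/3 + 179/3 = 59)
(q + t(34))*((-1758 + 2047)/(-306 + (J + 22)**2) + 3371) = (59 + 19)*((-1758 + 2047)/(-306 + (-60 + 22)**2) + 3371) = 78*(289/(-306 + (-38)**2) + 3371) = 78*(289/(-306 + 1444) + 3371) = 78*(289/1138 + 3371) = 78*(3836487/1138) = 149622993/569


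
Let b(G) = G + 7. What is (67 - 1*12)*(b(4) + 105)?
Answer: 6380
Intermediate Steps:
b(G) = 7 + G
(67 - 1*12)*(b(4) + 105) = (67 - 1*12)*((7 + 4) + 105) = (67 - 12)*(11 + 105) = 55*116 = 6380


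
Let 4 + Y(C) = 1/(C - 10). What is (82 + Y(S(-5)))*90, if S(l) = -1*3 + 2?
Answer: 77130/11 ≈ 7011.8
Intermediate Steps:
S(l) = -1 (S(l) = -3 + 2 = -1)
Y(C) = -4 + 1/(-10 + C) (Y(C) = -4 + 1/(C - 10) = -4 + 1/(-10 + C))
(82 + Y(S(-5)))*90 = (82 + (41 - 4*(-1))/(-10 - 1))*90 = (82 + (41 + 4)/(-11))*90 = (82 - 1/11*45)*90 = (82 - 45/11)*90 = (857/11)*90 = 77130/11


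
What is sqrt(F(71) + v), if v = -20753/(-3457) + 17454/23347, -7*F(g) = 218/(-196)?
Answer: sqrt(432284889451760736370)/7909636742 ≈ 2.6286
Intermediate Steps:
F(g) = 109/686 (F(g) = -218/(7*(-196)) = -218*(-1)/(7*196) = -1/7*(-109/98) = 109/686)
v = 544858769/80710579 (v = -20753*(-1/3457) + 17454*(1/23347) = 20753/3457 + 17454/23347 = 544858769/80710579 ≈ 6.7508)
sqrt(F(71) + v) = sqrt(109/686 + 544858769/80710579) = sqrt(382570568645/55367457194) = sqrt(432284889451760736370)/7909636742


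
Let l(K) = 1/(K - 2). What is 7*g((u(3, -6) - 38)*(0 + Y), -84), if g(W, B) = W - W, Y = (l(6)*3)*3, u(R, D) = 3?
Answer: 0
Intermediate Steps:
l(K) = 1/(-2 + K)
Y = 9/4 (Y = (3/(-2 + 6))*3 = (3/4)*3 = 9/4 ≈ 2.2500)
g(W, B) = 0
7*g((u(3, -6) - 38)*(0 + Y), -84) = 7*0 = 0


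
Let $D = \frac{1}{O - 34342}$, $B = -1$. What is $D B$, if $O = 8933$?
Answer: $\frac{1}{25409} \approx 3.9356 \cdot 10^{-5}$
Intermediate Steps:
$D = - \frac{1}{25409}$ ($D = \frac{1}{8933 - 34342} = \frac{1}{-25409} = - \frac{1}{25409} \approx -3.9356 \cdot 10^{-5}$)
$D B = \left(- \frac{1}{25409}\right) \left(-1\right) = \frac{1}{25409}$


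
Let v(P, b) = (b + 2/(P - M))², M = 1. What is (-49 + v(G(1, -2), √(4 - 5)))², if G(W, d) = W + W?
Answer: 2100 - 368*I ≈ 2100.0 - 368.0*I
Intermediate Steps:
G(W, d) = 2*W
v(P, b) = (b + 2/(-1 + P))² (v(P, b) = (b + 2/(P - 1*1))² = (b + 2/(P - 1))² = (b + 2/(-1 + P))²)
(-49 + v(G(1, -2), √(4 - 5)))² = (-49 + (2 - √(4 - 5) + (2*1)*√(4 - 5))²/(-1 + 2*1)²)² = (-49 + (2 - √(-1) + 2*√(-1))²/(-1 + 2)²)² = (-49 + (2 - I + 2*I)²/1²)² = (-49 + 1*(2 + I)²)² = (-49 + (2 + I)²)²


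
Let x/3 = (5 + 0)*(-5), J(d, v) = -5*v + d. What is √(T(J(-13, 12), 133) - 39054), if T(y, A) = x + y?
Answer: I*√39202 ≈ 197.99*I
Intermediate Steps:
J(d, v) = d - 5*v
x = -75 (x = 3*((5 + 0)*(-5)) = 3*(5*(-5)) = 3*(-25) = -75)
T(y, A) = -75 + y
√(T(J(-13, 12), 133) - 39054) = √((-75 + (-13 - 5*12)) - 39054) = √((-75 + (-13 - 60)) - 39054) = √((-75 - 73) - 39054) = √(-148 - 39054) = √(-39202) = I*√39202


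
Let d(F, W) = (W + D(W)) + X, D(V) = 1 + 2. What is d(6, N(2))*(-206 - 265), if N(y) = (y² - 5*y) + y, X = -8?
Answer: 4239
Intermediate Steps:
D(V) = 3
N(y) = y² - 4*y
d(F, W) = -5 + W (d(F, W) = (W + 3) - 8 = (3 + W) - 8 = -5 + W)
d(6, N(2))*(-206 - 265) = (-5 + 2*(-4 + 2))*(-206 - 265) = (-5 + 2*(-2))*(-471) = (-5 - 4)*(-471) = -9*(-471) = 4239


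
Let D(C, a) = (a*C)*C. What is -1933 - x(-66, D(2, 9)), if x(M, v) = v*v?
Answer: -3229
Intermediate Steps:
D(C, a) = a*C² (D(C, a) = (C*a)*C = a*C²)
x(M, v) = v²
-1933 - x(-66, D(2, 9)) = -1933 - (9*2²)² = -1933 - (9*4)² = -1933 - 1*36² = -1933 - 1*1296 = -1933 - 1296 = -3229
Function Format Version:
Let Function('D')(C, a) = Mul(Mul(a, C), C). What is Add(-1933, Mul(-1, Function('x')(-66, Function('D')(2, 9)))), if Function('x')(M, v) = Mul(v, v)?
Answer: -3229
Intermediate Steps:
Function('D')(C, a) = Mul(a, Pow(C, 2)) (Function('D')(C, a) = Mul(Mul(C, a), C) = Mul(a, Pow(C, 2)))
Function('x')(M, v) = Pow(v, 2)
Add(-1933, Mul(-1, Function('x')(-66, Function('D')(2, 9)))) = Add(-1933, Mul(-1, Pow(Mul(9, Pow(2, 2)), 2))) = Add(-1933, Mul(-1, Pow(Mul(9, 4), 2))) = Add(-1933, Mul(-1, Pow(36, 2))) = Add(-1933, Mul(-1, 1296)) = Add(-1933, -1296) = -3229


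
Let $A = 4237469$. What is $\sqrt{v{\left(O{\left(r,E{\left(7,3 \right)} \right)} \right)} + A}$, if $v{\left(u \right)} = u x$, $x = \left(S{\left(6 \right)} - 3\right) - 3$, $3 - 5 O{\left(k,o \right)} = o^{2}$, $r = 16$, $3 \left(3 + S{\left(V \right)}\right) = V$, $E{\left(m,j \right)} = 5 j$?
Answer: $\frac{\sqrt{105944495}}{5} \approx 2058.6$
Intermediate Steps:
$S{\left(V \right)} = -3 + \frac{V}{3}$
$O{\left(k,o \right)} = \frac{3}{5} - \frac{o^{2}}{5}$
$x = -7$ ($x = \left(\left(-3 + \frac{1}{3} \cdot 6\right) - 3\right) - 3 = \left(\left(-3 + 2\right) - 3\right) - 3 = \left(-1 - 3\right) - 3 = -4 - 3 = -7$)
$v{\left(u \right)} = - 7 u$ ($v{\left(u \right)} = u \left(-7\right) = - 7 u$)
$\sqrt{v{\left(O{\left(r,E{\left(7,3 \right)} \right)} \right)} + A} = \sqrt{- 7 \left(\frac{3}{5} - \frac{\left(5 \cdot 3\right)^{2}}{5}\right) + 4237469} = \sqrt{- 7 \left(\frac{3}{5} - \frac{15^{2}}{5}\right) + 4237469} = \sqrt{- 7 \left(\frac{3}{5} - 45\right) + 4237469} = \sqrt{\left(-7\right) \left(- \frac{222}{5}\right) + 4237469} = \sqrt{\frac{1554}{5} + 4237469} = \sqrt{\frac{21188899}{5}} = \frac{\sqrt{105944495}}{5}$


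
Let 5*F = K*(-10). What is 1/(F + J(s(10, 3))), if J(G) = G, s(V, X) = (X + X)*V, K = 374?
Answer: -1/688 ≈ -0.0014535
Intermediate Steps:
s(V, X) = 2*V*X (s(V, X) = (2*X)*V = 2*V*X)
F = -748 (F = (374*(-10))/5 = (⅕)*(-3740) = -748)
1/(F + J(s(10, 3))) = 1/(-748 + 2*10*3) = 1/(-748 + 60) = 1/(-688) = -1/688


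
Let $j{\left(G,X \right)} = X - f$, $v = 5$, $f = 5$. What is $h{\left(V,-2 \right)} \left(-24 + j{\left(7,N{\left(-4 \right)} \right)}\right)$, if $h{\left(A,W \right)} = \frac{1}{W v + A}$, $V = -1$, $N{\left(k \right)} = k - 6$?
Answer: $\frac{39}{11} \approx 3.5455$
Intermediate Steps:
$N{\left(k \right)} = -6 + k$ ($N{\left(k \right)} = k - 6 = -6 + k$)
$j{\left(G,X \right)} = -5 + X$ ($j{\left(G,X \right)} = X - 5 = -5 + X$)
$h{\left(A,W \right)} = \frac{1}{A + 5 W}$ ($h{\left(A,W \right)} = \frac{1}{W 5 + A} = \frac{1}{5 W + A} = \frac{1}{A + 5 W}$)
$h{\left(V,-2 \right)} \left(-24 + j{\left(7,N{\left(-4 \right)} \right)}\right) = \frac{-24 - 15}{-1 + 5 \left(-2\right)} = \frac{-24 - 15}{-1 - 10} = \frac{-24 - 15}{-11} = \left(- \frac{1}{11}\right) \left(-39\right) = \frac{39}{11}$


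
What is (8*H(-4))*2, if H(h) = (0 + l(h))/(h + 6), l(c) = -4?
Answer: -32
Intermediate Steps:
H(h) = -4/(6 + h) (H(h) = (0 - 4)/(h + 6) = -4/(6 + h))
(8*H(-4))*2 = (8*(-4/(6 - 4)))*2 = (8*(-4/2))*2 = (8*(-4*½))*2 = (8*(-2))*2 = -16*2 = -32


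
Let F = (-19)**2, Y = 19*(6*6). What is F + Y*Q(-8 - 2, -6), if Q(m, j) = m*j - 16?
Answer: 30457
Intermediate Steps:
Y = 684 (Y = 19*36 = 684)
F = 361
Q(m, j) = -16 + j*m (Q(m, j) = j*m - 16 = -16 + j*m)
F + Y*Q(-8 - 2, -6) = 361 + 684*(-16 - 6*(-8 - 2)) = 361 + 684*(-16 - 6*(-10)) = 361 + 684*(-16 + 60) = 361 + 684*44 = 361 + 30096 = 30457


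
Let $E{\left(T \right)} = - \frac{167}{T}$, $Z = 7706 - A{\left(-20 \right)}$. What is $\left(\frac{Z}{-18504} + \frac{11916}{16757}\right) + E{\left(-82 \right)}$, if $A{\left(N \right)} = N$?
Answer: $\frac{14811582475}{6356466324} \approx 2.3302$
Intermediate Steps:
$Z = 7726$ ($Z = 7706 - -20 = 7706 + 20 = 7726$)
$\left(\frac{Z}{-18504} + \frac{11916}{16757}\right) + E{\left(-82 \right)} = \left(\frac{7726}{-18504} + \frac{11916}{16757}\right) - \frac{167}{-82} = \left(7726 \left(- \frac{1}{18504}\right) + 11916 \cdot \frac{1}{16757}\right) - - \frac{167}{82} = \left(- \frac{3863}{9252} + \frac{11916}{16757}\right) + \frac{167}{82} = \frac{45514541}{155035764} + \frac{167}{82} = \frac{14811582475}{6356466324}$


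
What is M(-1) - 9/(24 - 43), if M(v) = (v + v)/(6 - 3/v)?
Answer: 43/171 ≈ 0.25146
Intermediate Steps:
M(v) = 2*v/(6 - 3/v) (M(v) = (2*v)/(6 - 3/v) = 2*v/(6 - 3/v))
M(-1) - 9/(24 - 43) = (⅔)*(-1)²/(-1 + 2*(-1)) - 9/(24 - 43) = (⅔)*1/(-1 - 2) - 9/(-19) = (⅔)*1/(-3) - 9*(-1/19) = (⅔)*1*(-⅓) + 9/19 = -2/9 + 9/19 = 43/171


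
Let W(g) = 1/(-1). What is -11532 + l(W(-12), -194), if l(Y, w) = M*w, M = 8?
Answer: -13084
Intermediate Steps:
W(g) = -1
l(Y, w) = 8*w
-11532 + l(W(-12), -194) = -11532 + 8*(-194) = -11532 - 1552 = -13084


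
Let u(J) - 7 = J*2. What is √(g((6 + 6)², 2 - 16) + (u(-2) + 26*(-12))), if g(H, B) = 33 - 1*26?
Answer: I*√302 ≈ 17.378*I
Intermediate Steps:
u(J) = 7 + 2*J (u(J) = 7 + J*2 = 7 + 2*J)
g(H, B) = 7 (g(H, B) = 33 - 26 = 7)
√(g((6 + 6)², 2 - 16) + (u(-2) + 26*(-12))) = √(7 + ((7 + 2*(-2)) + 26*(-12))) = √(7 + ((7 - 4) - 312)) = √(7 + (3 - 312)) = √(7 - 309) = √(-302) = I*√302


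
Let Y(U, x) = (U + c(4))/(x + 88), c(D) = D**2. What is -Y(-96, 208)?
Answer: 10/37 ≈ 0.27027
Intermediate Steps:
Y(U, x) = (16 + U)/(88 + x) (Y(U, x) = (U + 4**2)/(x + 88) = (U + 16)/(88 + x) = (16 + U)/(88 + x))
-Y(-96, 208) = -(16 - 96)/(88 + 208) = -(-80)/296 = -1*(-10/37) = 10/37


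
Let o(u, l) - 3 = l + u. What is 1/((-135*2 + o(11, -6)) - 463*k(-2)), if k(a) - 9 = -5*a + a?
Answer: -1/8133 ≈ -0.00012296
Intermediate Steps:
k(a) = 9 - 4*a (k(a) = 9 + (-5*a + a) = 9 - 4*a)
o(u, l) = 3 + l + u (o(u, l) = 3 + (l + u) = 3 + l + u)
1/((-135*2 + o(11, -6)) - 463*k(-2)) = 1/((-135*2 + (3 - 6 + 11)) - 463*(9 - 4*(-2))) = 1/((-270 + 8) - 463*(9 + 8)) = 1/(-262 - 463*17) = 1/(-262 - 7871) = 1/(-8133) = -1/8133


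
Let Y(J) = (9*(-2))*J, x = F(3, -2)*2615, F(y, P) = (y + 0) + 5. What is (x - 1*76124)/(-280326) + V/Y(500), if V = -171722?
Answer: 4052914781/210244500 ≈ 19.277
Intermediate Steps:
F(y, P) = 5 + y (F(y, P) = y + 5 = 5 + y)
x = 20920 (x = (5 + 3)*2615 = 8*2615 = 20920)
Y(J) = -18*J
(x - 1*76124)/(-280326) + V/Y(500) = (20920 - 1*76124)/(-280326) - 171722/((-18*500)) = (20920 - 76124)*(-1/280326) - 171722/(-9000) = -55204*(-1/280326) - 171722*(-1/9000) = 27602/140163 + 85861/4500 = 4052914781/210244500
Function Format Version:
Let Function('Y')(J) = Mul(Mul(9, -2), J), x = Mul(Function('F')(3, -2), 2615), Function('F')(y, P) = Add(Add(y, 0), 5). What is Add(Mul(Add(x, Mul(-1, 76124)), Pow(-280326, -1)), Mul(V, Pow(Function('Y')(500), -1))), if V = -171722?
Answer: Rational(4052914781, 210244500) ≈ 19.277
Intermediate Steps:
Function('F')(y, P) = Add(5, y) (Function('F')(y, P) = Add(y, 5) = Add(5, y))
x = 20920 (x = Mul(Add(5, 3), 2615) = Mul(8, 2615) = 20920)
Function('Y')(J) = Mul(-18, J)
Add(Mul(Add(x, Mul(-1, 76124)), Pow(-280326, -1)), Mul(V, Pow(Function('Y')(500), -1))) = Add(Mul(Add(20920, Mul(-1, 76124)), Pow(-280326, -1)), Mul(-171722, Pow(Mul(-18, 500), -1))) = Add(Mul(Add(20920, -76124), Rational(-1, 280326)), Mul(-171722, Pow(-9000, -1))) = Add(Mul(-55204, Rational(-1, 280326)), Mul(-171722, Rational(-1, 9000))) = Add(Rational(27602, 140163), Rational(85861, 4500)) = Rational(4052914781, 210244500)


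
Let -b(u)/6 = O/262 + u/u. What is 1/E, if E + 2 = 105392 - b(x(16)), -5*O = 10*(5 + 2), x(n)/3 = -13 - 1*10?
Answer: 131/13806834 ≈ 9.4881e-6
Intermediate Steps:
x(n) = -69 (x(n) = 3*(-13 - 1*10) = 3*(-13 - 10) = 3*(-23) = -69)
O = -14 (O = -2*(5 + 2) = -2*7 = -⅕*70 = -14)
b(u) = -744/131 (b(u) = -6*(-14/262 + u/u) = -6*(-14*1/262 + 1) = -6*(-7/131 + 1) = -6*124/131 = -744/131)
E = 13806834/131 (E = -2 + (105392 - 1*(-744/131)) = -2 + (105392 + 744/131) = -2 + 13807096/131 = 13806834/131 ≈ 1.0540e+5)
1/E = 1/(13806834/131) = 131/13806834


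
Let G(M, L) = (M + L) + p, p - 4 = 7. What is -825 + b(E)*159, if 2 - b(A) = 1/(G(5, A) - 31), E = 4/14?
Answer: -51108/103 ≈ -496.19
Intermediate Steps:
p = 11 (p = 4 + 7 = 11)
E = 2/7 (E = 4*(1/14) = 2/7 ≈ 0.28571)
G(M, L) = 11 + L + M (G(M, L) = (M + L) + 11 = (L + M) + 11 = 11 + L + M)
b(A) = 2 - 1/(-15 + A) (b(A) = 2 - 1/((11 + A + 5) - 31) = 2 - 1/((16 + A) - 31) = 2 - 1/(-15 + A))
-825 + b(E)*159 = -825 + ((-31 + 2*(2/7))/(-15 + 2/7))*159 = -825 + ((-31 + 4/7)/(-103/7))*159 = -825 - 7/103*(-213/7)*159 = -825 + (213/103)*159 = -825 + 33867/103 = -51108/103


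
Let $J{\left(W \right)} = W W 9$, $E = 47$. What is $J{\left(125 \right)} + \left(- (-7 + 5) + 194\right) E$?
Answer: $149837$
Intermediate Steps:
$J{\left(W \right)} = 9 W^{2}$ ($J{\left(W \right)} = W^{2} \cdot 9 = 9 W^{2}$)
$J{\left(125 \right)} + \left(- (-7 + 5) + 194\right) E = 9 \cdot 125^{2} + \left(- (-7 + 5) + 194\right) 47 = 9 \cdot 15625 + \left(\left(-1\right) \left(-2\right) + 194\right) 47 = 140625 + \left(2 + 194\right) 47 = 140625 + 196 \cdot 47 = 140625 + 9212 = 149837$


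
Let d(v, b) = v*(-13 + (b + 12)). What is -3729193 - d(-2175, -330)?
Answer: -4449118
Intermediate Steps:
d(v, b) = v*(-1 + b) (d(v, b) = v*(-13 + (12 + b)) = v*(-1 + b))
-3729193 - d(-2175, -330) = -3729193 - (-2175)*(-1 - 330) = -3729193 - (-2175)*(-331) = -3729193 - 1*719925 = -3729193 - 719925 = -4449118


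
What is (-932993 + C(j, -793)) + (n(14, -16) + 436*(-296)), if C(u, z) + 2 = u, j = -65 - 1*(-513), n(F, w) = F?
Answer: -1061589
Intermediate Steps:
j = 448 (j = -65 + 513 = 448)
C(u, z) = -2 + u
(-932993 + C(j, -793)) + (n(14, -16) + 436*(-296)) = (-932993 + (-2 + 448)) + (14 + 436*(-296)) = (-932993 + 446) + (14 - 129056) = -932547 - 129042 = -1061589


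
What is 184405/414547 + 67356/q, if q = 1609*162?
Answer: 4221603679/6003055107 ≈ 0.70324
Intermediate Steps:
q = 260658
184405/414547 + 67356/q = 184405/414547 + 67356/260658 = 184405*(1/414547) + 67356*(1/260658) = 184405/414547 + 3742/14481 = 4221603679/6003055107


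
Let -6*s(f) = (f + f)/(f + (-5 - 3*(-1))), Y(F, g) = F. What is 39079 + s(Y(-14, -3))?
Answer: 937889/24 ≈ 39079.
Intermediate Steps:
s(f) = -f/(3*(-2 + f)) (s(f) = -(f + f)/(6*(f + (-5 - 3*(-1)))) = -2*f/(6*(f + (-5 + 3))) = -2*f/(6*(f - 2)) = -2*f/(6*(-2 + f)) = -f/(3*(-2 + f)))
39079 + s(Y(-14, -3)) = 39079 - 1*(-14)/(-6 + 3*(-14)) = 39079 - 1*(-14)/(-6 - 42) = 39079 - 1*(-14)/(-48) = 39079 - 1*(-14)*(-1/48) = 39079 - 7/24 = 937889/24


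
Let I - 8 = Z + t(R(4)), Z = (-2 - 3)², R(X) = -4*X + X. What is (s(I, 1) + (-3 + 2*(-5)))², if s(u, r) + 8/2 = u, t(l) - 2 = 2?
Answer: 400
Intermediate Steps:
R(X) = -3*X
t(l) = 4 (t(l) = 2 + 2 = 4)
Z = 25 (Z = (-5)² = 25)
I = 37 (I = 8 + (25 + 4) = 8 + 29 = 37)
s(u, r) = -4 + u
(s(I, 1) + (-3 + 2*(-5)))² = ((-4 + 37) + (-3 + 2*(-5)))² = (33 + (-3 - 10))² = (33 - 13)² = 20² = 400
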